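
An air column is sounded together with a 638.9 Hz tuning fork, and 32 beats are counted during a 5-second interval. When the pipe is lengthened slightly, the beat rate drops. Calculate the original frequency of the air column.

645.3 Hz

Beat frequency = 32/5 = 6.4 Hz.
|f − 638.9| = 6.4, so the air column was at either 632.5 Hz or 645.3 Hz.
A longer pipe has a lower fundamental; the adjustment lowers the air column's frequency.
The beat rate fell, so the adjustment moved the air column toward 638.9 Hz — it must have started above the reference.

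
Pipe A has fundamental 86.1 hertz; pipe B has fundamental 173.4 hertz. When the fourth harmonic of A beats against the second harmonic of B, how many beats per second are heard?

Fourth harmonic of the first: 4·86.1 = 344.4 Hz.
Second harmonic of the second: 2·173.4 = 346.8 Hz.
f_beat = |344.4 − 346.8| = 2.4 Hz.

2.4 Hz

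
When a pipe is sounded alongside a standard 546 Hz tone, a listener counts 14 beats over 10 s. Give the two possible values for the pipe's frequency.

Beat frequency = 14/10 = 1.4 Hz.
|f − 546| = 1.4, so f = 546 ± 1.4.

544.6 Hz or 547.4 Hz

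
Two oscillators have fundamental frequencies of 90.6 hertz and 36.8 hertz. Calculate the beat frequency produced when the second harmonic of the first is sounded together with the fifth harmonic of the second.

Second harmonic of the first: 2·90.6 = 181.2 Hz.
Fifth harmonic of the second: 5·36.8 = 184.0 Hz.
f_beat = |181.2 − 184.0| = 2.8 Hz.

2.8 Hz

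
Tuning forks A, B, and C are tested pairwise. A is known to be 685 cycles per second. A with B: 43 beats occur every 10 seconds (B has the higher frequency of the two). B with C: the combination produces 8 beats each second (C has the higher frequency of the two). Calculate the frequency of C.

697.3 Hz

A–B: Beat frequency = 43/10 = 4.3 Hz.
B is above A, so f_B = 685 + 4.3 = 689.3 Hz.
C is above B, so f_C = 689.3 + 8 = 697.3 Hz.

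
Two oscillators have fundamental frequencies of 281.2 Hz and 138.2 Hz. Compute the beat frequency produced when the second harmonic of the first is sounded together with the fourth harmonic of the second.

9.6 Hz

Second harmonic of the first: 2·281.2 = 562.4 Hz.
Fourth harmonic of the second: 4·138.2 = 552.8 Hz.
f_beat = |562.4 − 552.8| = 9.6 Hz.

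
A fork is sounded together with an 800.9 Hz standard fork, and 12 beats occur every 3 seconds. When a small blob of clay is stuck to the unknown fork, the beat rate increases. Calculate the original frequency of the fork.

Beat frequency = 12/3 = 4 Hz.
|f − 800.9| = 4, so the fork was at either 796.9 Hz or 804.9 Hz.
Adding mass to a fork lowers its frequency; the adjustment lowers the fork's frequency.
The beat rate rose, so the adjustment moved the fork further from 800.9 Hz — it was already below the reference.

796.9 Hz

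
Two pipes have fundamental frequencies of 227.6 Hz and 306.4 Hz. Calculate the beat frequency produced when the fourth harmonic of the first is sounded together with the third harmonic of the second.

8.8 Hz

Fourth harmonic of the first: 4·227.6 = 910.4 Hz.
Third harmonic of the second: 3·306.4 = 919.2 Hz.
f_beat = |910.4 − 919.2| = 8.8 Hz.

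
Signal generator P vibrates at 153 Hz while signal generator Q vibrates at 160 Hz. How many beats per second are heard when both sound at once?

f_beat = |f₁ − f₂|.
|153 − 160| = 7 Hz.

7 Hz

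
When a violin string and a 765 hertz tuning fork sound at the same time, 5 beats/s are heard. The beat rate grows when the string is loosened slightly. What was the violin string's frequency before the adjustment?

|f − 765| = 5, so the violin string was at either 760 Hz or 770 Hz.
Reducing tension lowers a string's frequency; the adjustment lowers the violin string's frequency.
The beat rate rose, so the adjustment moved the violin string further from 765 Hz — it was already below the reference.

760 Hz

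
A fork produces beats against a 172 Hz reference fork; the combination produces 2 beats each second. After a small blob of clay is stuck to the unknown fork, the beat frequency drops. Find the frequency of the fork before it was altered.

174 Hz

|f − 172| = 2, so the fork was at either 170 Hz or 174 Hz.
Adding mass to a fork lowers its frequency; the adjustment lowers the fork's frequency.
The beat rate fell, so the adjustment moved the fork toward 172 Hz — it must have started above the reference.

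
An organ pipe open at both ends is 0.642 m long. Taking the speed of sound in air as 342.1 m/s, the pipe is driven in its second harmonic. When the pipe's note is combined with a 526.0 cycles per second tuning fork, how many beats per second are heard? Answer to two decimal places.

6.87 Hz

Open pipe: f_n = n·v/(2L) = 2·342.1/(2·0.642) = 532.8660 Hz.
f_beat = |532.8660 − 526.0| = 6.87 Hz.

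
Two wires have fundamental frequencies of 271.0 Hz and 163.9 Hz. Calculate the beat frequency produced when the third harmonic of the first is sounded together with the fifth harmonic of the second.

6.5 Hz

Third harmonic of the first: 3·271.0 = 813.0 Hz.
Fifth harmonic of the second: 5·163.9 = 819.5 Hz.
f_beat = |813.0 − 819.5| = 6.5 Hz.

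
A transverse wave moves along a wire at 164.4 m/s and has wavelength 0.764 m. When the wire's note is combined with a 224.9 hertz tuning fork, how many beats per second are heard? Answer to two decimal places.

Source frequency f = v/λ = 164.4/0.764 = 215.1832 Hz.
f_beat = |215.1832 − 224.9| = 9.72 Hz.

9.72 Hz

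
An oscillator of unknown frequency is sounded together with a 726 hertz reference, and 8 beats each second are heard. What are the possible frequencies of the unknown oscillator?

718 Hz or 734 Hz

|f − 726| = 8, so f = 726 ± 8.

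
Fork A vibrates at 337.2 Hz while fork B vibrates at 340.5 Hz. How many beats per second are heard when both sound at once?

3.3 Hz

f_beat = |f₁ − f₂|.
|337.2 − 340.5| = 3.3 Hz.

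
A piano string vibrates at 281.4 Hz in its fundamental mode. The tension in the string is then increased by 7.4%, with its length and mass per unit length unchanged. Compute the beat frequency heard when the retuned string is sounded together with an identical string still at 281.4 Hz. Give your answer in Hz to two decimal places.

For a string, f ∝ √T, so the new frequency is 281.4·√1.074 = 291.6260 Hz.
f_beat = |291.6260 − 281.4| = 10.23 Hz.

10.23 Hz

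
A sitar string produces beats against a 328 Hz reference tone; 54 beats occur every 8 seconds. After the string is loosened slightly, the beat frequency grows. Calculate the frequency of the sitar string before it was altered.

321.25 Hz

Beat frequency = 54/8 = 6.75 Hz.
|f − 328| = 6.75, so the sitar string was at either 321.25 Hz or 334.75 Hz.
Reducing tension lowers a string's frequency; the adjustment lowers the sitar string's frequency.
The beat rate rose, so the adjustment moved the sitar string further from 328 Hz — it was already below the reference.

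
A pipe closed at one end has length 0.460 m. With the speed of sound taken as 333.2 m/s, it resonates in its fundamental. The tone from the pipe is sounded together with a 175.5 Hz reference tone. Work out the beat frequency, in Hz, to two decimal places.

Closed pipe (odd harmonics): f_n = n·v/(4L) = 1·333.2/(4·0.460) = 181.0870 Hz.
f_beat = |181.0870 − 175.5| = 5.59 Hz.

5.59 Hz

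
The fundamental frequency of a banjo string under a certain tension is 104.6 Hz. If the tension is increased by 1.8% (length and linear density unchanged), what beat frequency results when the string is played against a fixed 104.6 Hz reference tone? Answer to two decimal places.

0.94 Hz

For a string, f ∝ √T, so the new frequency is 104.6·√1.018 = 105.5372 Hz.
f_beat = |105.5372 − 104.6| = 0.94 Hz.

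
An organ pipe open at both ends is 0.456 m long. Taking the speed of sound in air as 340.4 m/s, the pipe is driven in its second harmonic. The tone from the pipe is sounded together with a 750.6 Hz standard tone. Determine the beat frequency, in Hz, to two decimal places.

Open pipe: f_n = n·v/(2L) = 2·340.4/(2·0.456) = 746.4912 Hz.
f_beat = |746.4912 − 750.6| = 4.11 Hz.

4.11 Hz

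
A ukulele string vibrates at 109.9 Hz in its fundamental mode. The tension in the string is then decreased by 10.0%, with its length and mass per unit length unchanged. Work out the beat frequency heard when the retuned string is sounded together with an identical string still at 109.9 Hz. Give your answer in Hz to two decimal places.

For a string, f ∝ √T, so the new frequency is 109.9·√0.900 = 104.2603 Hz.
f_beat = |104.2603 − 109.9| = 5.64 Hz.

5.64 Hz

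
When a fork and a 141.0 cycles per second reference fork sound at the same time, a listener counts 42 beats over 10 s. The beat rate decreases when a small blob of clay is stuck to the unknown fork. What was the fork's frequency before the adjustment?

Beat frequency = 42/10 = 4.2 Hz.
|f − 141.0| = 4.2, so the fork was at either 136.8 Hz or 145.2 Hz.
Adding mass to a fork lowers its frequency; the adjustment lowers the fork's frequency.
The beat rate fell, so the adjustment moved the fork toward 141.0 Hz — it must have started above the reference.

145.2 Hz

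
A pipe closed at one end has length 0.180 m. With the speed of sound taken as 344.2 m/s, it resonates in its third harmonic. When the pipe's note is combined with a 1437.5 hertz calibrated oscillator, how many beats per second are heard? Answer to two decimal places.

3.33 Hz

Closed pipe (odd harmonics): f_n = n·v/(4L) = 3·344.2/(4·0.180) = 1434.1667 Hz.
f_beat = |1434.1667 − 1437.5| = 3.33 Hz.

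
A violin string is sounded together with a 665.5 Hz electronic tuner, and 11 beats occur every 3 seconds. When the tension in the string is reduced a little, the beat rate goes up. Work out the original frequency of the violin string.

Beat frequency = 11/3 = 3.6667 Hz.
|f − 665.5| = 3.6667, so the violin string was at either 661.8333 Hz or 669.1667 Hz.
Lower tension means lower frequency; the adjustment lowers the violin string's frequency.
The beat rate rose, so the adjustment moved the violin string further from 665.5 Hz — it was already below the reference.

661.8333 Hz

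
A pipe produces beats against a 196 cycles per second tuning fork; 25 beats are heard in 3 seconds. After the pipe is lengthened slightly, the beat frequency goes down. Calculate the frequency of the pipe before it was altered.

Beat frequency = 25/3 = 8.3333 Hz.
|f − 196| = 8.3333, so the pipe was at either 187.6667 Hz or 204.3333 Hz.
A longer pipe has a lower fundamental; the adjustment lowers the pipe's frequency.
The beat rate fell, so the adjustment moved the pipe toward 196 Hz — it must have started above the reference.

204.3333 Hz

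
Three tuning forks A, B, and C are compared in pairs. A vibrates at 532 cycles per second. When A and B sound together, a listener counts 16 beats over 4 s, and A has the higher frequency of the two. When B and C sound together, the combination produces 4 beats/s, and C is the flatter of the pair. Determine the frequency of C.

524 Hz

A–B: Beat frequency = 16/4 = 4 Hz.
B is below A, so f_B = 532 − 4 = 528 Hz.
C is below B, so f_C = 528 − 4 = 524 Hz.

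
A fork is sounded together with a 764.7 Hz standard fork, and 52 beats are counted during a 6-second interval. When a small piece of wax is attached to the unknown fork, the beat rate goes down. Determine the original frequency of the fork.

773.3667 Hz

Beat frequency = 52/6 = 8.6667 Hz.
|f − 764.7| = 8.6667, so the fork was at either 756.0333 Hz or 773.3667 Hz.
Loading a fork with wax lowers its frequency; the adjustment lowers the fork's frequency.
The beat rate fell, so the adjustment moved the fork toward 764.7 Hz — it must have started above the reference.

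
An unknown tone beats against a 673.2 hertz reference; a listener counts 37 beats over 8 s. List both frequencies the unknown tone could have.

Beat frequency = 37/8 = 4.625 Hz.
|f − 673.2| = 4.625, so f = 673.2 ± 4.625.

668.575 Hz or 677.825 Hz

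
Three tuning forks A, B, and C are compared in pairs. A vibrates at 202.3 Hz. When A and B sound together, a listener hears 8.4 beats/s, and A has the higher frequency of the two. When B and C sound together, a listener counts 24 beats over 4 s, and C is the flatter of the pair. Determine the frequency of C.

187.9 Hz

B is below A, so f_B = 202.3 − 8.4 = 193.9 Hz.
B–C: Beat frequency = 24/4 = 6 Hz.
C is below B, so f_C = 193.9 − 6 = 187.9 Hz.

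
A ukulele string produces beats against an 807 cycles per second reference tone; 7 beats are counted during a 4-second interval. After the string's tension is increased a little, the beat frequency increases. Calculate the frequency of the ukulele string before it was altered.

Beat frequency = 7/4 = 1.75 Hz.
|f − 807| = 1.75, so the ukulele string was at either 805.25 Hz or 808.75 Hz.
Higher tension means higher frequency; the adjustment raises the ukulele string's frequency.
The beat rate rose, so the adjustment moved the ukulele string further from 807 Hz — it was already above the reference.

808.75 Hz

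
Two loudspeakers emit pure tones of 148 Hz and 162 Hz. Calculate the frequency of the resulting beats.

The beat frequency equals the magnitude of the frequency difference.
|148 − 162| = 14 Hz.

14 Hz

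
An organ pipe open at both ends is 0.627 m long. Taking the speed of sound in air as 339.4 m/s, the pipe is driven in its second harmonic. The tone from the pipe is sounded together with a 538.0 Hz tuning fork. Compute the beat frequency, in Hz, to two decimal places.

Open pipe: f_n = n·v/(2L) = 2·339.4/(2·0.627) = 541.3078 Hz.
f_beat = |541.3078 − 538.0| = 3.31 Hz.

3.31 Hz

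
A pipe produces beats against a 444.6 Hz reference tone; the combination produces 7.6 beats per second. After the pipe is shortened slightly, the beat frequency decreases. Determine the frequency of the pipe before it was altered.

437 Hz

|f − 444.6| = 7.6, so the pipe was at either 437 Hz or 452.2 Hz.
A shorter pipe has a higher fundamental; the adjustment raises the pipe's frequency.
The beat rate fell, so the adjustment moved the pipe toward 444.6 Hz — it must have started below the reference.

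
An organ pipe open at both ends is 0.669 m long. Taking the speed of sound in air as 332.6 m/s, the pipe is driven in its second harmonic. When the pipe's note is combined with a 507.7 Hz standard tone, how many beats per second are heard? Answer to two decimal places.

10.54 Hz

Open pipe: f_n = n·v/(2L) = 2·332.6/(2·0.669) = 497.1599 Hz.
f_beat = |497.1599 − 507.7| = 10.54 Hz.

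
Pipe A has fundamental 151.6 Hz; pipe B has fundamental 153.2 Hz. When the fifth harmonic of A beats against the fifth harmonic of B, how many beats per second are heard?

Fifth harmonic of the first: 5·151.6 = 758.0 Hz.
Fifth harmonic of the second: 5·153.2 = 766.0 Hz.
f_beat = |758.0 − 766.0| = 8.0 Hz.

8.0 Hz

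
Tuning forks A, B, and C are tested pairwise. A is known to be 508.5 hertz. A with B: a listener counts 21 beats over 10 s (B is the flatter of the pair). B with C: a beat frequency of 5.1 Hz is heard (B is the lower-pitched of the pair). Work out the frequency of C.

A–B: Beat frequency = 21/10 = 2.1 Hz.
B is below A, so f_B = 508.5 − 2.1 = 506.4 Hz.
C is above B, so f_C = 506.4 + 5.1 = 511.5 Hz.

511.5 Hz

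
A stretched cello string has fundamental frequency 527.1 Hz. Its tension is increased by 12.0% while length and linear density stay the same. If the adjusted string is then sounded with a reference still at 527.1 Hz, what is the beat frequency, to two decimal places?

For a string, f ∝ √T, so the new frequency is 527.1·√1.120 = 557.8302 Hz.
f_beat = |557.8302 − 527.1| = 30.73 Hz.

30.73 Hz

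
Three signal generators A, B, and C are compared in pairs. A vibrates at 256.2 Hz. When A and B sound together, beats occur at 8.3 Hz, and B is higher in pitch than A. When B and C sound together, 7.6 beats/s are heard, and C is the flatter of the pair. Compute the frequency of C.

B is above A, so f_B = 256.2 + 8.3 = 264.5 Hz.
C is below B, so f_C = 264.5 − 7.6 = 256.9 Hz.

256.9 Hz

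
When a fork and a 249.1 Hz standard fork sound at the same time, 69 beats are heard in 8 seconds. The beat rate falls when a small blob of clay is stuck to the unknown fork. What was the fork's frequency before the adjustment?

257.725 Hz

Beat frequency = 69/8 = 8.625 Hz.
|f − 249.1| = 8.625, so the fork was at either 240.475 Hz or 257.725 Hz.
Adding mass to a fork lowers its frequency; the adjustment lowers the fork's frequency.
The beat rate fell, so the adjustment moved the fork toward 249.1 Hz — it must have started above the reference.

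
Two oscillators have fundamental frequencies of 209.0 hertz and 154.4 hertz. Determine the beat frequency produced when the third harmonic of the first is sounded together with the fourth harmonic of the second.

Third harmonic of the first: 3·209.0 = 627.0 Hz.
Fourth harmonic of the second: 4·154.4 = 617.6 Hz.
f_beat = |627.0 − 617.6| = 9.4 Hz.

9.4 Hz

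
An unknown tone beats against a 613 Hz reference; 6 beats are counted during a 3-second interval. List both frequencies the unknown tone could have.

Beat frequency = 6/3 = 2 Hz.
|f − 613| = 2, so f = 613 ± 2.

611 Hz or 615 Hz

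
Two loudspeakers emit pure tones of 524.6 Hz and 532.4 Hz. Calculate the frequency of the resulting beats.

The beat frequency equals the magnitude of the frequency difference.
|524.6 − 532.4| = 7.8 Hz.

7.8 Hz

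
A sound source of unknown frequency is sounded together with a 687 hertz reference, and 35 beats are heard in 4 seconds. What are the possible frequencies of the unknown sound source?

Beat frequency = 35/4 = 8.75 Hz.
|f − 687| = 8.75, so f = 687 ± 8.75.

678.25 Hz or 695.75 Hz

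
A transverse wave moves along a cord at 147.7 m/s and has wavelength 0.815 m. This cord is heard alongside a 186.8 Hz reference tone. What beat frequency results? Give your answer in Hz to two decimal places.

Source frequency f = v/λ = 147.7/0.815 = 181.2270 Hz.
f_beat = |181.2270 − 186.8| = 5.57 Hz.

5.57 Hz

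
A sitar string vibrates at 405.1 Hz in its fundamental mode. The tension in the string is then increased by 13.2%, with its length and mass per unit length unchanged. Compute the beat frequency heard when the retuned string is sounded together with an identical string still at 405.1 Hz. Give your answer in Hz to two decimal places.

25.91 Hz

For a string, f ∝ √T, so the new frequency is 405.1·√1.132 = 431.0081 Hz.
f_beat = |431.0081 − 405.1| = 25.91 Hz.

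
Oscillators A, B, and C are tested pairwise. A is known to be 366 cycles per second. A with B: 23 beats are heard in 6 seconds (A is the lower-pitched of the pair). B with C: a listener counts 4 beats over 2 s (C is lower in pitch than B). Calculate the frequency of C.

367.8333 Hz

A–B: Beat frequency = 23/6 = 3.8333 Hz.
B is above A, so f_B = 366 + 3.8333 = 369.8333 Hz.
B–C: Beat frequency = 4/2 = 2 Hz.
C is below B, so f_C = 369.8333 − 2 = 367.8333 Hz.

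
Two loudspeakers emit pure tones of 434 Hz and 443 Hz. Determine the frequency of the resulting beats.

9 Hz

The beat frequency equals the magnitude of the frequency difference.
|434 − 443| = 9 Hz.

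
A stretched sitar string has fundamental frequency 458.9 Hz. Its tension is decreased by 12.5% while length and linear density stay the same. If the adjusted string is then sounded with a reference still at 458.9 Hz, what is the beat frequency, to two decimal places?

29.64 Hz

For a string, f ∝ √T, so the new frequency is 458.9·√0.875 = 429.2616 Hz.
f_beat = |429.2616 − 458.9| = 29.64 Hz.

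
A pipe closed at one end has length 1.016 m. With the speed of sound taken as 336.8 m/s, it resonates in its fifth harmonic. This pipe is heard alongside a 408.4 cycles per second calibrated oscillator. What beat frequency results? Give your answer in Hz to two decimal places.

5.97 Hz

Closed pipe (odd harmonics): f_n = n·v/(4L) = 5·336.8/(4·1.016) = 414.3701 Hz.
f_beat = |414.3701 − 408.4| = 5.97 Hz.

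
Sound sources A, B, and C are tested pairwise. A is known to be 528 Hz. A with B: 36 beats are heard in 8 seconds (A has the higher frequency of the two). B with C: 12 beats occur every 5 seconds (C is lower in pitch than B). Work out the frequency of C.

A–B: Beat frequency = 36/8 = 4.5 Hz.
B is below A, so f_B = 528 − 4.5 = 523.5 Hz.
B–C: Beat frequency = 12/5 = 2.4 Hz.
C is below B, so f_C = 523.5 − 2.4 = 521.1 Hz.

521.1 Hz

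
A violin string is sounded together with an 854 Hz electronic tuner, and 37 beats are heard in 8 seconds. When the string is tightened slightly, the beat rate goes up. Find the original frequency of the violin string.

Beat frequency = 37/8 = 4.625 Hz.
|f − 854| = 4.625, so the violin string was at either 849.375 Hz or 858.625 Hz.
Increasing tension raises a string's frequency; the adjustment raises the violin string's frequency.
The beat rate rose, so the adjustment moved the violin string further from 854 Hz — it was already above the reference.

858.625 Hz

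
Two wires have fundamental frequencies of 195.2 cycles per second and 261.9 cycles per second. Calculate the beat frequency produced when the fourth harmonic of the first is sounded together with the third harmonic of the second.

Fourth harmonic of the first: 4·195.2 = 780.8 Hz.
Third harmonic of the second: 3·261.9 = 785.7 Hz.
f_beat = |780.8 − 785.7| = 4.9 Hz.

4.9 Hz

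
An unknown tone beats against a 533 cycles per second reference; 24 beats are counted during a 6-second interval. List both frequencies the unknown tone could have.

Beat frequency = 24/6 = 4 Hz.
|f − 533| = 4, so f = 533 ± 4.

529 Hz or 537 Hz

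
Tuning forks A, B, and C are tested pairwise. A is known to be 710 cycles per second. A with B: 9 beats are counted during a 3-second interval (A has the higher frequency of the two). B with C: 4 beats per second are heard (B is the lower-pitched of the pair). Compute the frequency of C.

A–B: Beat frequency = 9/3 = 3 Hz.
B is below A, so f_B = 710 − 3 = 707 Hz.
C is above B, so f_C = 707 + 4 = 711 Hz.

711 Hz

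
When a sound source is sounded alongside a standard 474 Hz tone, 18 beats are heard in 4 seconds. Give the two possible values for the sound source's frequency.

Beat frequency = 18/4 = 4.5 Hz.
|f − 474| = 4.5, so f = 474 ± 4.5.

469.5 Hz or 478.5 Hz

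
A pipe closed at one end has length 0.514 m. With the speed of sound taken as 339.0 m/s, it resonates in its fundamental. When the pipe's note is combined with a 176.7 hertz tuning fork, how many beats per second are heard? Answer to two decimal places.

Closed pipe (odd harmonics): f_n = n·v/(4L) = 1·339.0/(4·0.514) = 164.8833 Hz.
f_beat = |164.8833 − 176.7| = 11.82 Hz.

11.82 Hz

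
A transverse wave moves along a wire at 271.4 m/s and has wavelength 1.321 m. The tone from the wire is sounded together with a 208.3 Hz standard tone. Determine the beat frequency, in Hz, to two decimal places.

Source frequency f = v/λ = 271.4/1.321 = 205.4504 Hz.
f_beat = |205.4504 − 208.3| = 2.85 Hz.

2.85 Hz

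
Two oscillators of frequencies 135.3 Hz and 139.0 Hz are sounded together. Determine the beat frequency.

Beats arise from superposition of two nearby frequencies; the beat rate is |f₁ − f₂|.
|135.3 − 139.0| = 3.7 Hz.

3.7 Hz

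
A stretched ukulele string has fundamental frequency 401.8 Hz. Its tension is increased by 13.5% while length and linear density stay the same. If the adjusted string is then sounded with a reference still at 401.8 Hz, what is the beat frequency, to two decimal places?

26.26 Hz

For a string, f ∝ √T, so the new frequency is 401.8·√1.135 = 428.0632 Hz.
f_beat = |428.0632 − 401.8| = 26.26 Hz.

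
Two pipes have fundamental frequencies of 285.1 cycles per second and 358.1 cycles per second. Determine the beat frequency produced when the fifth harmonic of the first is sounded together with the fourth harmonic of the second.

6.9 Hz

Fifth harmonic of the first: 5·285.1 = 1425.5 Hz.
Fourth harmonic of the second: 4·358.1 = 1432.4 Hz.
f_beat = |1425.5 − 1432.4| = 6.9 Hz.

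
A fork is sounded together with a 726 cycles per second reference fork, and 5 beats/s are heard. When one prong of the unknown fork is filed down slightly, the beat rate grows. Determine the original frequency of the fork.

|f − 726| = 5, so the fork was at either 721 Hz or 731 Hz.
Filing a prong removes mass and raises the fork's frequency; the adjustment raises the fork's frequency.
The beat rate rose, so the adjustment moved the fork further from 726 Hz — it was already above the reference.

731 Hz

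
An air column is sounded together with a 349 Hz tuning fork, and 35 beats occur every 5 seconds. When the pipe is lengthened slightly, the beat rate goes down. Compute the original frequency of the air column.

356 Hz

Beat frequency = 35/5 = 7 Hz.
|f − 349| = 7, so the air column was at either 342 Hz or 356 Hz.
A longer pipe has a lower fundamental; the adjustment lowers the air column's frequency.
The beat rate fell, so the adjustment moved the air column toward 349 Hz — it must have started above the reference.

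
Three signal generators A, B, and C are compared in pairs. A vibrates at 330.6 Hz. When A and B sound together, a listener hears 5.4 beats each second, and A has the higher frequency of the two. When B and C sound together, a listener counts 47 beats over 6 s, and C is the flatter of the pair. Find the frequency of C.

B is below A, so f_B = 330.6 − 5.4 = 325.2 Hz.
B–C: Beat frequency = 47/6 = 7.8333 Hz.
C is below B, so f_C = 325.2 − 7.8333 = 317.3667 Hz.

317.3667 Hz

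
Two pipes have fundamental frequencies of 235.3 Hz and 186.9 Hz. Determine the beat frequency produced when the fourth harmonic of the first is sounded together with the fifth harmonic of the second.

Fourth harmonic of the first: 4·235.3 = 941.2 Hz.
Fifth harmonic of the second: 5·186.9 = 934.5 Hz.
f_beat = |941.2 − 934.5| = 6.7 Hz.

6.7 Hz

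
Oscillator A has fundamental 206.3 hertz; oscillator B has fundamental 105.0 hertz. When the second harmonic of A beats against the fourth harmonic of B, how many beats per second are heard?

7.4 Hz

Second harmonic of the first: 2·206.3 = 412.6 Hz.
Fourth harmonic of the second: 4·105.0 = 420.0 Hz.
f_beat = |412.6 − 420.0| = 7.4 Hz.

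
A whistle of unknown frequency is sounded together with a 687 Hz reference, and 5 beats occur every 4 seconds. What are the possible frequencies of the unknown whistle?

685.75 Hz or 688.25 Hz

Beat frequency = 5/4 = 1.25 Hz.
|f − 687| = 1.25, so f = 687 ± 1.25.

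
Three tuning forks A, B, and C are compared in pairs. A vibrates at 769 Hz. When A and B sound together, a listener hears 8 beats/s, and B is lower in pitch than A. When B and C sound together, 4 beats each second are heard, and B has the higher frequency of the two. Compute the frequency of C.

757 Hz

B is below A, so f_B = 769 − 8 = 761 Hz.
C is below B, so f_C = 761 − 4 = 757 Hz.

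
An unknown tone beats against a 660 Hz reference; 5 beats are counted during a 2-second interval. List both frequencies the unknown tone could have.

657.5 Hz or 662.5 Hz

Beat frequency = 5/2 = 2.5 Hz.
|f − 660| = 2.5, so f = 660 ± 2.5.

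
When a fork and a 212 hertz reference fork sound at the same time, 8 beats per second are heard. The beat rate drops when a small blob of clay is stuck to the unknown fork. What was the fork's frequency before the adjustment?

|f − 212| = 8, so the fork was at either 204 Hz or 220 Hz.
Adding mass to a fork lowers its frequency; the adjustment lowers the fork's frequency.
The beat rate fell, so the adjustment moved the fork toward 212 Hz — it must have started above the reference.

220 Hz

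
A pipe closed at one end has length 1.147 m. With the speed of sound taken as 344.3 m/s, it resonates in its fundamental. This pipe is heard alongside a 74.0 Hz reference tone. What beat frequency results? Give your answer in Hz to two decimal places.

Closed pipe (odd harmonics): f_n = n·v/(4L) = 1·344.3/(4·1.147) = 75.0436 Hz.
f_beat = |75.0436 − 74.0| = 1.04 Hz.

1.04 Hz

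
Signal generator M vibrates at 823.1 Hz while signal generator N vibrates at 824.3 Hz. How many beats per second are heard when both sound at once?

1.2 Hz

Beats arise from superposition of two nearby frequencies; the beat rate is |f₁ − f₂|.
|823.1 − 824.3| = 1.2 Hz.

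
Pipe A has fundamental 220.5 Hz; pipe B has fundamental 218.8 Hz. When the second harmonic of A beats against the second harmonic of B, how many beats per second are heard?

3.4 Hz

Second harmonic of the first: 2·220.5 = 441.0 Hz.
Second harmonic of the second: 2·218.8 = 437.6 Hz.
f_beat = |441.0 − 437.6| = 3.4 Hz.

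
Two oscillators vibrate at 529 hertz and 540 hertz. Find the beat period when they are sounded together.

0.091 s

f_beat = |529 − 540| = 11 Hz.
Beat period T = 1 / f_beat = 1 / 11 s.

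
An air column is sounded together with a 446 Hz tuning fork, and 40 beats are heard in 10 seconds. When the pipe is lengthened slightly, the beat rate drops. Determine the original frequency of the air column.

450 Hz

Beat frequency = 40/10 = 4 Hz.
|f − 446| = 4, so the air column was at either 442 Hz or 450 Hz.
A longer pipe has a lower fundamental; the adjustment lowers the air column's frequency.
The beat rate fell, so the adjustment moved the air column toward 446 Hz — it must have started above the reference.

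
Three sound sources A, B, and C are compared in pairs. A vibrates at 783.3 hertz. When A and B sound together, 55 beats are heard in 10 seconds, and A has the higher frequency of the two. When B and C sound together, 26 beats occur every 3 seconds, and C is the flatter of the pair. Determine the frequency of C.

769.1333 Hz

A–B: Beat frequency = 55/10 = 5.5 Hz.
B is below A, so f_B = 783.3 − 5.5 = 777.8 Hz.
B–C: Beat frequency = 26/3 = 8.6667 Hz.
C is below B, so f_C = 777.8 − 8.6667 = 769.1333 Hz.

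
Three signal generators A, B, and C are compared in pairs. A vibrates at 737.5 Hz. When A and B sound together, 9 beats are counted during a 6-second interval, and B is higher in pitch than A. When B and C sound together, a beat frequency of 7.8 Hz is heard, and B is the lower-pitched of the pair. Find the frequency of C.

746.8 Hz

A–B: Beat frequency = 9/6 = 1.5 Hz.
B is above A, so f_B = 737.5 + 1.5 = 739 Hz.
C is above B, so f_C = 739 + 7.8 = 746.8 Hz.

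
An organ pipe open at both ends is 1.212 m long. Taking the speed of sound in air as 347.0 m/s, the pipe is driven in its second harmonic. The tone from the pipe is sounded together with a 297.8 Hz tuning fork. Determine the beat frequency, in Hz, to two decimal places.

11.50 Hz

Open pipe: f_n = n·v/(2L) = 2·347.0/(2·1.212) = 286.3036 Hz.
f_beat = |286.3036 − 297.8| = 11.50 Hz.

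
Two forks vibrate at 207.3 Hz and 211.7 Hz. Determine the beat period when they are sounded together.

f_beat = |207.3 − 211.7| = 4.4 Hz.
Beat period T = 1 / f_beat = 1 / 4.4 s.

0.227 s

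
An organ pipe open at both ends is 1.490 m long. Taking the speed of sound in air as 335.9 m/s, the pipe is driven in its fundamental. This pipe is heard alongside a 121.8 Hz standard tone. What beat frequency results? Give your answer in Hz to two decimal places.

Open pipe: f_n = n·v/(2L) = 1·335.9/(2·1.490) = 112.7181 Hz.
f_beat = |112.7181 − 121.8| = 9.08 Hz.

9.08 Hz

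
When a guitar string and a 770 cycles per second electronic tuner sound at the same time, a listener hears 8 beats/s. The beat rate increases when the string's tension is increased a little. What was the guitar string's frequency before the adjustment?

778 Hz

|f − 770| = 8, so the guitar string was at either 762 Hz or 778 Hz.
Higher tension means higher frequency; the adjustment raises the guitar string's frequency.
The beat rate rose, so the adjustment moved the guitar string further from 770 Hz — it was already above the reference.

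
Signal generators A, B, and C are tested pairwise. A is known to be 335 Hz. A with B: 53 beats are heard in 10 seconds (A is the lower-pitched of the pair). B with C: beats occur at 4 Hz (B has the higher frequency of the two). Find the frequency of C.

336.3 Hz

A–B: Beat frequency = 53/10 = 5.3 Hz.
B is above A, so f_B = 335 + 5.3 = 340.3 Hz.
C is below B, so f_C = 340.3 − 4 = 336.3 Hz.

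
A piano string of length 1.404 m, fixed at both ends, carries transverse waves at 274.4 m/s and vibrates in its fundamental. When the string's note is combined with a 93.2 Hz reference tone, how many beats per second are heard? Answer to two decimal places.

For a string fixed at both ends, f_n = n·v/(2L) = 1·274.4/(2·1.404) = 97.7208 Hz.
f_beat = |97.7208 − 93.2| = 4.52 Hz.

4.52 Hz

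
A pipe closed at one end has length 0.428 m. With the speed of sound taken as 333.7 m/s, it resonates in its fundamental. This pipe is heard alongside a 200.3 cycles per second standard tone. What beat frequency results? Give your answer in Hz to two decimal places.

Closed pipe (odd harmonics): f_n = n·v/(4L) = 1·333.7/(4·0.428) = 194.9182 Hz.
f_beat = |194.9182 − 200.3| = 5.38 Hz.

5.38 Hz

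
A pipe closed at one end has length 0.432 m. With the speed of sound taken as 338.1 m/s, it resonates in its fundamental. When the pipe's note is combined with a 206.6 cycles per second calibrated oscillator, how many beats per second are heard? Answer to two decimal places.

Closed pipe (odd harmonics): f_n = n·v/(4L) = 1·338.1/(4·0.432) = 195.6597 Hz.
f_beat = |195.6597 − 206.6| = 10.94 Hz.

10.94 Hz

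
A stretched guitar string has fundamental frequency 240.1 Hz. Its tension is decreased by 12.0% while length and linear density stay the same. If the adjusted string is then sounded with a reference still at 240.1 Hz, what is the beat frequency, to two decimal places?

14.87 Hz

For a string, f ∝ √T, so the new frequency is 240.1·√0.880 = 225.2338 Hz.
f_beat = |225.2338 − 240.1| = 14.87 Hz.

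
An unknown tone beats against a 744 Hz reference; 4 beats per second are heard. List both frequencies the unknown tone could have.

740 Hz or 748 Hz

|f − 744| = 4, so f = 744 ± 4.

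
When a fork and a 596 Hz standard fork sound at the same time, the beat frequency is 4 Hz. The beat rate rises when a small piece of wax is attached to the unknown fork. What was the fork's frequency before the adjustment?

592 Hz

|f − 596| = 4, so the fork was at either 592 Hz or 600 Hz.
Loading a fork with wax lowers its frequency; the adjustment lowers the fork's frequency.
The beat rate rose, so the adjustment moved the fork further from 596 Hz — it was already below the reference.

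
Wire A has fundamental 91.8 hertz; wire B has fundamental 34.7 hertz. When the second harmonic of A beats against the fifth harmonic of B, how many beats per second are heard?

10.1 Hz

Second harmonic of the first: 2·91.8 = 183.6 Hz.
Fifth harmonic of the second: 5·34.7 = 173.5 Hz.
f_beat = |183.6 − 173.5| = 10.1 Hz.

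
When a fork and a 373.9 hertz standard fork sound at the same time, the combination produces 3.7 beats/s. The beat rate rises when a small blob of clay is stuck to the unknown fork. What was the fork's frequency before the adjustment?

|f − 373.9| = 3.7, so the fork was at either 370.2 Hz or 377.6 Hz.
Adding mass to a fork lowers its frequency; the adjustment lowers the fork's frequency.
The beat rate rose, so the adjustment moved the fork further from 373.9 Hz — it was already below the reference.

370.2 Hz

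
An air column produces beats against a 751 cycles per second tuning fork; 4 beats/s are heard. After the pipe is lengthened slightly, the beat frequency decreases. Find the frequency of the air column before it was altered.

755 Hz

|f − 751| = 4, so the air column was at either 747 Hz or 755 Hz.
A longer pipe has a lower fundamental; the adjustment lowers the air column's frequency.
The beat rate fell, so the adjustment moved the air column toward 751 Hz — it must have started above the reference.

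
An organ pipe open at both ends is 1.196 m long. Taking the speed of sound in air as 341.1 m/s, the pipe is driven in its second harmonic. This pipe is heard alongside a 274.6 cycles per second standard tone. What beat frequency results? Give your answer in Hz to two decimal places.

Open pipe: f_n = n·v/(2L) = 2·341.1/(2·1.196) = 285.2007 Hz.
f_beat = |285.2007 − 274.6| = 10.60 Hz.

10.60 Hz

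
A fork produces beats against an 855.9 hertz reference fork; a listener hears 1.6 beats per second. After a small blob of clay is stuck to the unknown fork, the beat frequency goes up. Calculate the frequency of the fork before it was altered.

854.3 Hz

|f − 855.9| = 1.6, so the fork was at either 854.3 Hz or 857.5 Hz.
Adding mass to a fork lowers its frequency; the adjustment lowers the fork's frequency.
The beat rate rose, so the adjustment moved the fork further from 855.9 Hz — it was already below the reference.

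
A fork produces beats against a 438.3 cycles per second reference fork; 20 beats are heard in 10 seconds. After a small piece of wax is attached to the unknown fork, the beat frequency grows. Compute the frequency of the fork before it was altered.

436.3 Hz

Beat frequency = 20/10 = 2 Hz.
|f − 438.3| = 2, so the fork was at either 436.3 Hz or 440.3 Hz.
Loading a fork with wax lowers its frequency; the adjustment lowers the fork's frequency.
The beat rate rose, so the adjustment moved the fork further from 438.3 Hz — it was already below the reference.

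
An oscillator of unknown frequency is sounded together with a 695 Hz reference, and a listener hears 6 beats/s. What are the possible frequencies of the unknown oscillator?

|f − 695| = 6, so f = 695 ± 6.

689 Hz or 701 Hz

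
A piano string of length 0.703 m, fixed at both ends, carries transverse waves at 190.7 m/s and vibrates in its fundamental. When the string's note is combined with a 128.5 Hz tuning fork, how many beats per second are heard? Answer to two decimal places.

7.13 Hz

For a string fixed at both ends, f_n = n·v/(2L) = 1·190.7/(2·0.703) = 135.6330 Hz.
f_beat = |135.6330 − 128.5| = 7.13 Hz.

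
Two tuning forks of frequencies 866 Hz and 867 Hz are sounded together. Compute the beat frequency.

1 Hz

The beat frequency equals the magnitude of the frequency difference.
|866 − 867| = 1 Hz.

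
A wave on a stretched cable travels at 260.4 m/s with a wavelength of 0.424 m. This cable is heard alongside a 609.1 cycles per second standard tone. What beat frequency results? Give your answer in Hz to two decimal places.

Source frequency f = v/λ = 260.4/0.424 = 614.1509 Hz.
f_beat = |614.1509 − 609.1| = 5.05 Hz.

5.05 Hz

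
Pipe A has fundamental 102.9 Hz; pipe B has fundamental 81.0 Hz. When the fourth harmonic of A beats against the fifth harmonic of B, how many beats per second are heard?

6.6 Hz

Fourth harmonic of the first: 4·102.9 = 411.6 Hz.
Fifth harmonic of the second: 5·81.0 = 405.0 Hz.
f_beat = |411.6 − 405.0| = 6.6 Hz.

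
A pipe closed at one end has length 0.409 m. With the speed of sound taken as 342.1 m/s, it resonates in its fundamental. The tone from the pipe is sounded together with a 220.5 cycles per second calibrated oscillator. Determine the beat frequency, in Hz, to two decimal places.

Closed pipe (odd harmonics): f_n = n·v/(4L) = 1·342.1/(4·0.409) = 209.1076 Hz.
f_beat = |209.1076 − 220.5| = 11.39 Hz.

11.39 Hz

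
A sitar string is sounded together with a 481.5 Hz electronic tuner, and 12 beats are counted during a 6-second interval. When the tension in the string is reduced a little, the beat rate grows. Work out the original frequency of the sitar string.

479.5 Hz

Beat frequency = 12/6 = 2 Hz.
|f − 481.5| = 2, so the sitar string was at either 479.5 Hz or 483.5 Hz.
Lower tension means lower frequency; the adjustment lowers the sitar string's frequency.
The beat rate rose, so the adjustment moved the sitar string further from 481.5 Hz — it was already below the reference.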